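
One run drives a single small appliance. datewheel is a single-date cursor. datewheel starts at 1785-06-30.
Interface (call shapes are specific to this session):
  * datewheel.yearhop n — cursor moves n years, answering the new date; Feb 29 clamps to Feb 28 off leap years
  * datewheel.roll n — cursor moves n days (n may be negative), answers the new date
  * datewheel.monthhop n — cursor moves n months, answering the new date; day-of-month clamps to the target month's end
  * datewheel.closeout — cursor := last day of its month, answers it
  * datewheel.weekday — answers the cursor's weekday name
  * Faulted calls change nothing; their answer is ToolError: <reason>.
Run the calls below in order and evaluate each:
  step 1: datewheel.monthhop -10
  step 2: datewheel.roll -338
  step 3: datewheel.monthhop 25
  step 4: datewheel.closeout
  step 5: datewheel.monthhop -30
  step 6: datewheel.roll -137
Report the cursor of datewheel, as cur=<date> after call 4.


Answer: cur=1785-10-31

Derivation:
[in] datewheel.monthhop n='-10'
  1784-08-30
[in] datewheel.roll n='-338'
  1783-09-27
[in] datewheel.monthhop n='25'
  1785-10-27
[in] datewheel.closeout
  1785-10-31
[in] datewheel.monthhop n='-30'
  1783-04-30
[in] datewheel.roll n='-137'
  1782-12-14


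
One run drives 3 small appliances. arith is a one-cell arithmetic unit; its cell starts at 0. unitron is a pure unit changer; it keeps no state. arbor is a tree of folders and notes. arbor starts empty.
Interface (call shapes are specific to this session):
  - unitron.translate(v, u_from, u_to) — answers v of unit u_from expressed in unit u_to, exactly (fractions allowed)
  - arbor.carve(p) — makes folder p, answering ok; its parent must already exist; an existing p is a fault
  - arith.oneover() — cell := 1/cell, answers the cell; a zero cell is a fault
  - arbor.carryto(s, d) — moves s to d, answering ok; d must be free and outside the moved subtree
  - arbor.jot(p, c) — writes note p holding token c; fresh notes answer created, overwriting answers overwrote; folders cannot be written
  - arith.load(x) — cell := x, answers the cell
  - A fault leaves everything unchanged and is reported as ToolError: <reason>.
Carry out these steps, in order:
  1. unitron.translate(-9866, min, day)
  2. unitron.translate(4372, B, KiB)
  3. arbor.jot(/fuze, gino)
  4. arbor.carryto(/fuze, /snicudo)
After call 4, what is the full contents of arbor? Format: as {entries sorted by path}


I use unitron.translate passing v='-9866', u_from='min', u_to='day', and observe -4933/720.
I invoke unitron.translate passing v='4372', u_from='B', u_to='KiB', and get 1093/256.
I call arbor.jot passing p='/fuze', c='gino', and see created.
I try arbor.carryto passing s='/fuze', d='/snicudo', and get ok.

Answer: {snicudo=gino}


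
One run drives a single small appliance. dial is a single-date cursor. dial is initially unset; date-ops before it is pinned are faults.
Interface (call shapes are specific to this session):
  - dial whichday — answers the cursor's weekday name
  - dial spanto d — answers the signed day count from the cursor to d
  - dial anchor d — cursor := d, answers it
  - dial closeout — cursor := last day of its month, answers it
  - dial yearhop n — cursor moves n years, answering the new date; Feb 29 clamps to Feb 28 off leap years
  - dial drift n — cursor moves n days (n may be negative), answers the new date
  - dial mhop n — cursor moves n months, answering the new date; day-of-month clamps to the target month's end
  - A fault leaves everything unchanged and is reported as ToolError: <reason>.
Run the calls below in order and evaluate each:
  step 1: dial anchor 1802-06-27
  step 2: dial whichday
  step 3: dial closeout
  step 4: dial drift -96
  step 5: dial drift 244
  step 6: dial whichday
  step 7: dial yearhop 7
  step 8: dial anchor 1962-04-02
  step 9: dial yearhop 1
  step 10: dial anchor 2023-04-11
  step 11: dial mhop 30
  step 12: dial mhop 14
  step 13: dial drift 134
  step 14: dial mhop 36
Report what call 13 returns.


CALL dial anchor[1802-06-27]
RET  1802-06-27
CALL dial whichday[]
RET  Sunday
CALL dial closeout[]
RET  1802-06-30
CALL dial drift[-96]
RET  1802-03-26
CALL dial drift[244]
RET  1802-11-25
CALL dial whichday[]
RET  Thursday
CALL dial yearhop[7]
RET  1809-11-25
CALL dial anchor[1962-04-02]
RET  1962-04-02
CALL dial yearhop[1]
RET  1963-04-02
CALL dial anchor[2023-04-11]
RET  2023-04-11
CALL dial mhop[30]
RET  2025-10-11
CALL dial mhop[14]
RET  2026-12-11
CALL dial drift[134]
RET  2027-04-24
CALL dial mhop[36]
RET  2030-04-24

Answer: 2027-04-24


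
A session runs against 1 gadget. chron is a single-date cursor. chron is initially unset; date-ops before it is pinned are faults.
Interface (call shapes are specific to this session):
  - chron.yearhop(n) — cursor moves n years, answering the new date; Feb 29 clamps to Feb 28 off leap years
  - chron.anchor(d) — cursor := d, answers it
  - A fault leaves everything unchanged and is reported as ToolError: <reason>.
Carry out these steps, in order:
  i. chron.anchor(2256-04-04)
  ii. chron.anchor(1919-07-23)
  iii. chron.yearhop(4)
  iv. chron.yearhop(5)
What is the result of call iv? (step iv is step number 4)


! chron.anchor(d='2256-04-04') ~> 2256-04-04
! chron.anchor(d='1919-07-23') ~> 1919-07-23
! chron.yearhop(n='4') ~> 1923-07-23
! chron.yearhop(n='5') ~> 1928-07-23

Answer: 1928-07-23


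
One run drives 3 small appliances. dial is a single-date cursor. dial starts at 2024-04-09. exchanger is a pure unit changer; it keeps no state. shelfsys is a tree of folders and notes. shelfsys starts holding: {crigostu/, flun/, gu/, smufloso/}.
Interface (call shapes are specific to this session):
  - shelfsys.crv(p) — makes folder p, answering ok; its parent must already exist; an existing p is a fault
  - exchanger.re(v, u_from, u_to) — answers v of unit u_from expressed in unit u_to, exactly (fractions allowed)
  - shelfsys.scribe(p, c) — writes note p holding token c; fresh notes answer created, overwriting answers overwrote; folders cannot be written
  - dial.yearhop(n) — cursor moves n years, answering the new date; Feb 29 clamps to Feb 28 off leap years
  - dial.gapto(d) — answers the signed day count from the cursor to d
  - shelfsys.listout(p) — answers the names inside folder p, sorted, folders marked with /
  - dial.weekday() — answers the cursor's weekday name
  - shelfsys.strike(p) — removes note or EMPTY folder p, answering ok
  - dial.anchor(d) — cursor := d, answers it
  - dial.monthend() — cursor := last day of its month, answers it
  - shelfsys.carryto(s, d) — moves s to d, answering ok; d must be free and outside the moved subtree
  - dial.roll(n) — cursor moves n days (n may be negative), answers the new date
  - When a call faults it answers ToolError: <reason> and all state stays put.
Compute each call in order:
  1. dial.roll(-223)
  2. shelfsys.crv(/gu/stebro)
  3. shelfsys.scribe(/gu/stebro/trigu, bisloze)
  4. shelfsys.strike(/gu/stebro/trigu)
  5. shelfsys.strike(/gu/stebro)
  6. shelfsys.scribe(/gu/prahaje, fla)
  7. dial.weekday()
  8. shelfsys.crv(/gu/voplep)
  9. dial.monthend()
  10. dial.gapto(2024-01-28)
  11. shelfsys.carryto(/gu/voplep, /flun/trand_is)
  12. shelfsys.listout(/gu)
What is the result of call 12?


Do: roll[-223]
See: 2023-08-30
Do: crv[/gu/stebro]
See: ok
Do: scribe[/gu/stebro/trigu; bisloze]
See: created
Do: strike[/gu/stebro/trigu]
See: ok
Do: strike[/gu/stebro]
See: ok
Do: scribe[/gu/prahaje; fla]
See: created
Do: weekday[]
See: Wednesday
Do: crv[/gu/voplep]
See: ok
Do: monthend[]
See: 2023-08-31
Do: gapto[2024-01-28]
See: 150
Do: carryto[/gu/voplep; /flun/trand_is]
See: ok
Do: listout[/gu]
See: [prahaje]

Answer: [prahaje]


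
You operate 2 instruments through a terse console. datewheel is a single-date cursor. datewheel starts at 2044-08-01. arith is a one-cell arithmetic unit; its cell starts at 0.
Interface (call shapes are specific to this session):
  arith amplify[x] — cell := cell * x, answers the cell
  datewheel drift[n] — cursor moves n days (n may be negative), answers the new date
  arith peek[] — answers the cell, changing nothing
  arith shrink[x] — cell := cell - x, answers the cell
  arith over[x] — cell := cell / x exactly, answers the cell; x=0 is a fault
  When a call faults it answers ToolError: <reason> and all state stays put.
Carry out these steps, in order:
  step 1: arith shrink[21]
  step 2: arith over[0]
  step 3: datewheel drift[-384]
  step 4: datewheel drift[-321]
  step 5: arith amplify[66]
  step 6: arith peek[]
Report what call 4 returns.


Answer: 2042-08-27

Derivation:
[in] arith shrink x: 21
= -21
[in] arith over x: 0
= ToolError: division by zero
[in] datewheel drift n: -384
= 2043-07-14
[in] datewheel drift n: -321
= 2042-08-27
[in] arith amplify x: 66
= -1386
[in] arith peek
= -1386


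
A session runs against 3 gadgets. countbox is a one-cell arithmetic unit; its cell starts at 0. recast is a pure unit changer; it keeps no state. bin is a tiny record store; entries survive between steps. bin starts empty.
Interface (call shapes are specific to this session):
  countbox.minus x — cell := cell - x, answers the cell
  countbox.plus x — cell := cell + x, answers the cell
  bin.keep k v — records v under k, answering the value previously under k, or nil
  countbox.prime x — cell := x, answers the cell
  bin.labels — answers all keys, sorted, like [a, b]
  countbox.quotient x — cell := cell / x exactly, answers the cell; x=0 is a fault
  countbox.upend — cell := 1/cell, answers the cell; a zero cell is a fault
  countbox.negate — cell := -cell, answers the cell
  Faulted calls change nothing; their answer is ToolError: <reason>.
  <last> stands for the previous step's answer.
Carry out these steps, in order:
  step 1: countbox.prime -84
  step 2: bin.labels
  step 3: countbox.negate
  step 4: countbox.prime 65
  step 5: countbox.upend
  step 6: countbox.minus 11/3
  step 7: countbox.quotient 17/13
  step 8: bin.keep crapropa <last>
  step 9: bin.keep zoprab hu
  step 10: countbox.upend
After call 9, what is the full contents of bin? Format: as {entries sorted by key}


Answer: {crapropa=-712/255, zoprab=hu}

Derivation:
> countbox.prime -84
[out] -84
> bin.labels
[out] []
> countbox.negate
[out] 84
> countbox.prime 65
[out] 65
> countbox.upend
[out] 1/65
> countbox.minus 11/3
[out] -712/195
> countbox.quotient 17/13
[out] -712/255
> bin.keep crapropa <last>
[out] nil
> bin.keep zoprab hu
[out] nil
> countbox.upend
[out] -255/712


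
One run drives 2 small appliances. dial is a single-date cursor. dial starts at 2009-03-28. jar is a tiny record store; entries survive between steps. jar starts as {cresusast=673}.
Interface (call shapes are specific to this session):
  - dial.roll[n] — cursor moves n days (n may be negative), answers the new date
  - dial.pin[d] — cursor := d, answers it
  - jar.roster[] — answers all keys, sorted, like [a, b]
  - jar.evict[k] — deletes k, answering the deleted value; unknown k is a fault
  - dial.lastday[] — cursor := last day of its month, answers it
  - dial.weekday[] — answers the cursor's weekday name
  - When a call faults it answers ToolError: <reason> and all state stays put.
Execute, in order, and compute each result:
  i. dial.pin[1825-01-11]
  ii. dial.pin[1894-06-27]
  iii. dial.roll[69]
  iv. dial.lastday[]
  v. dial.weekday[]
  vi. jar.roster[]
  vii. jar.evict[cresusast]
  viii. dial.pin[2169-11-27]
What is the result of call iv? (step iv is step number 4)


Answer: 1894-09-30

Derivation:
Act: dial.pin[1825-01-11]
Obs: 1825-01-11
Act: dial.pin[1894-06-27]
Obs: 1894-06-27
Act: dial.roll[69]
Obs: 1894-09-04
Act: dial.lastday[]
Obs: 1894-09-30
Act: dial.weekday[]
Obs: Sunday
Act: jar.roster[]
Obs: [cresusast]
Act: jar.evict[cresusast]
Obs: 673
Act: dial.pin[2169-11-27]
Obs: 2169-11-27


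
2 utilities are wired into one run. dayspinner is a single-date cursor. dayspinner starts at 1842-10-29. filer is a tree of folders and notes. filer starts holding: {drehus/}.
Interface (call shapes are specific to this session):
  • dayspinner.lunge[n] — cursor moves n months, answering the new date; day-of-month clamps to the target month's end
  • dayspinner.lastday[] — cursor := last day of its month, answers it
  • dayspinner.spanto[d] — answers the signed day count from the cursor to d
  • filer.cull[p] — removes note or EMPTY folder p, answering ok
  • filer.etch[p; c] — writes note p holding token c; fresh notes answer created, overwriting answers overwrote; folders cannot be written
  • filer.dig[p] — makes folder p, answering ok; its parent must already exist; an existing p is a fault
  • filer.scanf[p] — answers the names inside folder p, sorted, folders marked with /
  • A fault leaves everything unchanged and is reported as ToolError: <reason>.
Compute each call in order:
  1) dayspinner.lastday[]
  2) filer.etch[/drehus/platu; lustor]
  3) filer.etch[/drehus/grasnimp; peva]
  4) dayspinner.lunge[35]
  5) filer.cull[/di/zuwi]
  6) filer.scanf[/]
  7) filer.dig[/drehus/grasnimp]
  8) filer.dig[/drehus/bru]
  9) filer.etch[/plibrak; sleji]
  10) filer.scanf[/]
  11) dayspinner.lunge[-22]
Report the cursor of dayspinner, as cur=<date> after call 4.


Answer: cur=1845-09-30

Derivation:
I try dayspinner.lastday, and see 1842-10-31.
I use filer.etch passing p=/drehus/platu, c=lustor, and observe created.
Then filer.etch passing p=/drehus/grasnimp, c=peva, which returns created.
Calling dayspinner.lunge passing n=35, which returns 1845-09-30.
Calling filer.cull passing p=/di/zuwi: ToolError: not found.
I try filer.scanf passing p=/, which returns [drehus/].
I try filer.dig passing p=/drehus/grasnimp: ToolError: exists.
Using filer.dig passing p=/drehus/bru, and see ok.
Invoking filer.etch passing p=/plibrak, c=sleji, and see created.
I try filer.scanf passing p=/, and get [drehus/, plibrak].
I call dayspinner.lunge passing n=-22: 1843-11-30.


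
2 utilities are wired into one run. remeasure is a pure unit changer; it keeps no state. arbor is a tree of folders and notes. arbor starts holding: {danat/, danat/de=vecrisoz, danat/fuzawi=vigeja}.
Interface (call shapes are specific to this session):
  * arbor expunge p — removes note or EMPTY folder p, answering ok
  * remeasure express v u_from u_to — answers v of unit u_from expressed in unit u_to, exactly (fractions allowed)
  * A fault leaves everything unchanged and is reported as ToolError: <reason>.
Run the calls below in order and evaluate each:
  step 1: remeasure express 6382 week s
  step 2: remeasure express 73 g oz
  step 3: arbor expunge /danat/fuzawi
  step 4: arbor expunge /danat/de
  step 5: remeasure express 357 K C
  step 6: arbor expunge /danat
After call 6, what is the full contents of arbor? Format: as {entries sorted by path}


Answer: {}

Derivation:
[in] remeasure express v: 6382 u_from: week u_to: s
:: 3859833600
[in] remeasure express v: 73 u_from: g u_to: oz
:: 116800000/45359237
[in] arbor expunge p: /danat/fuzawi
:: ok
[in] arbor expunge p: /danat/de
:: ok
[in] remeasure express v: 357 u_from: K u_to: C
:: 1677/20
[in] arbor expunge p: /danat
:: ok


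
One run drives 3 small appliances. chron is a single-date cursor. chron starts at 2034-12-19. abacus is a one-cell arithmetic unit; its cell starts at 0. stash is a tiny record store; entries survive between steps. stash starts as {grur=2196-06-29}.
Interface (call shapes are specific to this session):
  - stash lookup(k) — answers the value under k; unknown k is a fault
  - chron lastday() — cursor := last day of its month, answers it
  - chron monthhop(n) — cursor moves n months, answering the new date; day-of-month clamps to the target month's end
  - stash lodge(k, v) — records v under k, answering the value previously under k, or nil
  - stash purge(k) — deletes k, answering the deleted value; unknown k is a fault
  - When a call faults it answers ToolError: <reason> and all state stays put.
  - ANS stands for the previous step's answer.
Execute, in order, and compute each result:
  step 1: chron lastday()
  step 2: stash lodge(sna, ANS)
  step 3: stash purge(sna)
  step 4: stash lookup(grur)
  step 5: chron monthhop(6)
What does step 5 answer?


Answer: 2035-06-30

Derivation:
Do: chron lastday[]
See: 2034-12-31
Do: stash lodge[k→sna; v→ANS]
See: nil
Do: stash purge[k→sna]
See: 2034-12-31
Do: stash lookup[k→grur]
See: 2196-06-29
Do: chron monthhop[n→6]
See: 2035-06-30


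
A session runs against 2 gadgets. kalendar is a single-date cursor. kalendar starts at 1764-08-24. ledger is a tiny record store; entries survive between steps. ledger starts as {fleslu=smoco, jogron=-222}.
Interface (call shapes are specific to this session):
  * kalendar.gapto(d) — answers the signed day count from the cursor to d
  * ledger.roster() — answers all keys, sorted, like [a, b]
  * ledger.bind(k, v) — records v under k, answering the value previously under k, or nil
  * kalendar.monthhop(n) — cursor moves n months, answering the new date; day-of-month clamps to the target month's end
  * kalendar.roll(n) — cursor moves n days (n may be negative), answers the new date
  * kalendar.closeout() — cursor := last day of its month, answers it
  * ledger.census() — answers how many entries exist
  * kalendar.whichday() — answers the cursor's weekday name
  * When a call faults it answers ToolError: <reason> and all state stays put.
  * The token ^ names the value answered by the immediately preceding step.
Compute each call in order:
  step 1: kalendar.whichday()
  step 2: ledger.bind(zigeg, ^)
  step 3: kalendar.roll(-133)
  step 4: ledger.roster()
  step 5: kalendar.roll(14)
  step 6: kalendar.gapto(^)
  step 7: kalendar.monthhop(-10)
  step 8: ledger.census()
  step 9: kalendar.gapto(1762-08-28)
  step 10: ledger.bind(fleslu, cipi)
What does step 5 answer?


Answer: 1764-04-27

Derivation:
! whichday() -> Friday
! bind(k=zigeg, v=^) -> nil
! roll(n=-133) -> 1764-04-13
! roster() -> [fleslu, jogron, zigeg]
! roll(n=14) -> 1764-04-27
! gapto(d=^) -> 0
! monthhop(n=-10) -> 1763-06-27
! census() -> 3
! gapto(d=1762-08-28) -> -303
! bind(k=fleslu, v=cipi) -> smoco


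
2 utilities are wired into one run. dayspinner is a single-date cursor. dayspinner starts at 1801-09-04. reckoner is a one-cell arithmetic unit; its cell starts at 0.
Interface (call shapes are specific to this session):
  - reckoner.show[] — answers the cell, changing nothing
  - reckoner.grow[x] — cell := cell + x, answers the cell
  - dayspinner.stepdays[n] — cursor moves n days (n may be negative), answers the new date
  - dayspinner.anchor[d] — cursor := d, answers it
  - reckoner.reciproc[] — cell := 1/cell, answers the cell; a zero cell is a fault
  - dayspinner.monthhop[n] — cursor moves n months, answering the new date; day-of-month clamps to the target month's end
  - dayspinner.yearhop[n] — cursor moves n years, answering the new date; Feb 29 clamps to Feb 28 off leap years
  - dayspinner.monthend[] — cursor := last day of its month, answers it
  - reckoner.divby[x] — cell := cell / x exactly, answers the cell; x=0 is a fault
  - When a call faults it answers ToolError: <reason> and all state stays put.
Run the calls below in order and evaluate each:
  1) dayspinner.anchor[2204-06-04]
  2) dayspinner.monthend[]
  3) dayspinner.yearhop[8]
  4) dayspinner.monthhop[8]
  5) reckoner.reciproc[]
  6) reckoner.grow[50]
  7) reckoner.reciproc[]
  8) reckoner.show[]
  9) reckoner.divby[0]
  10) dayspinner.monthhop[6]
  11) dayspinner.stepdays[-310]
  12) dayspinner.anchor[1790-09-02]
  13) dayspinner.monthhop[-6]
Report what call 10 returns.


Answer: 2213-08-28

Derivation:
>> dayspinner.anchor(2204-06-04)
<< 2204-06-04
>> dayspinner.monthend()
<< 2204-06-30
>> dayspinner.yearhop(8)
<< 2212-06-30
>> dayspinner.monthhop(8)
<< 2213-02-28
>> reckoner.reciproc()
<< ToolError: reciprocal of zero
>> reckoner.grow(50)
<< 50
>> reckoner.reciproc()
<< 1/50
>> reckoner.show()
<< 1/50
>> reckoner.divby(0)
<< ToolError: division by zero
>> dayspinner.monthhop(6)
<< 2213-08-28
>> dayspinner.stepdays(-310)
<< 2212-10-22
>> dayspinner.anchor(1790-09-02)
<< 1790-09-02
>> dayspinner.monthhop(-6)
<< 1790-03-02


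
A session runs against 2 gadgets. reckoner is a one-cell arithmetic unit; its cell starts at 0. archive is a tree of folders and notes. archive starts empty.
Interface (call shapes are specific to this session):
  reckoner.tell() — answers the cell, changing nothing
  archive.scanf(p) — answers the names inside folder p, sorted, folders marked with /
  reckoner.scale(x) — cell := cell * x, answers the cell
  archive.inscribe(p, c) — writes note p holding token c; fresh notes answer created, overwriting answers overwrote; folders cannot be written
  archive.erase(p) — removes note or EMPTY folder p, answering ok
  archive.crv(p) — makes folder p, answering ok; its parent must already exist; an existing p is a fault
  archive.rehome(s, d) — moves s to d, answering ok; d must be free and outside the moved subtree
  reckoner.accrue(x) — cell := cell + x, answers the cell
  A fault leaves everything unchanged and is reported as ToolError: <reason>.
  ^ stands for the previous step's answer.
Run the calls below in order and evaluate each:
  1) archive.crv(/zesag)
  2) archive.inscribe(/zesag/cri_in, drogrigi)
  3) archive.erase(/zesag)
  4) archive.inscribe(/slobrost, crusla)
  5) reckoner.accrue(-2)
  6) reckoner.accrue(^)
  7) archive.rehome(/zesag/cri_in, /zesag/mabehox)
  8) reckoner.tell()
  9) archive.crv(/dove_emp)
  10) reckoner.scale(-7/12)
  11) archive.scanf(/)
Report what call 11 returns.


~$ crv p='/zesag'
:: ok
~$ inscribe p='/zesag/cri_in' c='drogrigi'
:: created
~$ erase p='/zesag'
:: ToolError: not empty
~$ inscribe p='/slobrost' c='crusla'
:: created
~$ accrue x='-2'
:: -2
~$ accrue x='^'
:: -4
~$ rehome s='/zesag/cri_in' d='/zesag/mabehox'
:: ok
~$ tell
:: -4
~$ crv p='/dove_emp'
:: ok
~$ scale x='-7/12'
:: 7/3
~$ scanf p='/'
:: [dove_emp/, slobrost, zesag/]

Answer: [dove_emp/, slobrost, zesag/]


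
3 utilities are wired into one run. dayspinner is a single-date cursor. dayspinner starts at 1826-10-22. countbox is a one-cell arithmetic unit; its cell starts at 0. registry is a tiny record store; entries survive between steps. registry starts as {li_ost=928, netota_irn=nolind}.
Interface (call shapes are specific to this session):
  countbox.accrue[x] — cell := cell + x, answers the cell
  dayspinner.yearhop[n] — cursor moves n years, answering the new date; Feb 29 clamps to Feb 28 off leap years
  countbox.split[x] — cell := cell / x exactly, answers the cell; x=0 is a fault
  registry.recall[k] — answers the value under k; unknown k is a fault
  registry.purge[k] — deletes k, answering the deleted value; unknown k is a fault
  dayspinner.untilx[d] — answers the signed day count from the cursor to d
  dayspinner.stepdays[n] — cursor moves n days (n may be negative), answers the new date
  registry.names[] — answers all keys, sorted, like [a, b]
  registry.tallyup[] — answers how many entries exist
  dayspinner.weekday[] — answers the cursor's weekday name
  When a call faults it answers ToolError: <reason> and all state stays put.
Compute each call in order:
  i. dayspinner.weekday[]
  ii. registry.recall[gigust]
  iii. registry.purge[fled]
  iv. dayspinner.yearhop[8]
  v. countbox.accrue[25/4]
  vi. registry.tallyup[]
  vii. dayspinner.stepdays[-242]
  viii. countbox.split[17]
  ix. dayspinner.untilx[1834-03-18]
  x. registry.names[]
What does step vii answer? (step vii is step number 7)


>> dayspinner.weekday()
<< Sunday
>> registry.recall(k→gigust)
<< ToolError: no such key gigust
>> registry.purge(k→fled)
<< ToolError: no such key fled
>> dayspinner.yearhop(n→8)
<< 1834-10-22
>> countbox.accrue(x→25/4)
<< 25/4
>> registry.tallyup()
<< 2
>> dayspinner.stepdays(n→-242)
<< 1834-02-22
>> countbox.split(x→17)
<< 25/68
>> dayspinner.untilx(d→1834-03-18)
<< 24
>> registry.names()
<< [li_ost, netota_irn]

Answer: 1834-02-22


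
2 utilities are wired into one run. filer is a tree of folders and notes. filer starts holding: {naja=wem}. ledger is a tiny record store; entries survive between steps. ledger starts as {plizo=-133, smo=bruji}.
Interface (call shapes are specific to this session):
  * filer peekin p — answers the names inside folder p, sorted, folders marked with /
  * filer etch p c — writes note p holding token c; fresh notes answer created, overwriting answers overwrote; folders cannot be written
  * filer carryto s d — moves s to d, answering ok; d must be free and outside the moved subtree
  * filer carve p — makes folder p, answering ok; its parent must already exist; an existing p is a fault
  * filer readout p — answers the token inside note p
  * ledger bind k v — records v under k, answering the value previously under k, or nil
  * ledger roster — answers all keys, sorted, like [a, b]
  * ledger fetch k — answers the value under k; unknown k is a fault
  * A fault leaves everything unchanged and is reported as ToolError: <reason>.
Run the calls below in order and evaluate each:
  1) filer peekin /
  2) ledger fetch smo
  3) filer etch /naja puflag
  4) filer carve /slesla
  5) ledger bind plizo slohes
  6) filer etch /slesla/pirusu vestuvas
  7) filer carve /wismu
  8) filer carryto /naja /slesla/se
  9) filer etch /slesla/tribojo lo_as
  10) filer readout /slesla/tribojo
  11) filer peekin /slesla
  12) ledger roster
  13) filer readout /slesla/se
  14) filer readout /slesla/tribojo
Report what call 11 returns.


Answer: [pirusu, se, tribojo]

Derivation:
-> filer peekin(p='/')
<- [naja]
-> ledger fetch(k='smo')
<- bruji
-> filer etch(p='/naja', c='puflag')
<- overwrote
-> filer carve(p='/slesla')
<- ok
-> ledger bind(k='plizo', v='slohes')
<- -133
-> filer etch(p='/slesla/pirusu', c='vestuvas')
<- created
-> filer carve(p='/wismu')
<- ok
-> filer carryto(s='/naja', d='/slesla/se')
<- ok
-> filer etch(p='/slesla/tribojo', c='lo_as')
<- created
-> filer readout(p='/slesla/tribojo')
<- lo_as
-> filer peekin(p='/slesla')
<- [pirusu, se, tribojo]
-> ledger roster()
<- [plizo, smo]
-> filer readout(p='/slesla/se')
<- puflag
-> filer readout(p='/slesla/tribojo')
<- lo_as


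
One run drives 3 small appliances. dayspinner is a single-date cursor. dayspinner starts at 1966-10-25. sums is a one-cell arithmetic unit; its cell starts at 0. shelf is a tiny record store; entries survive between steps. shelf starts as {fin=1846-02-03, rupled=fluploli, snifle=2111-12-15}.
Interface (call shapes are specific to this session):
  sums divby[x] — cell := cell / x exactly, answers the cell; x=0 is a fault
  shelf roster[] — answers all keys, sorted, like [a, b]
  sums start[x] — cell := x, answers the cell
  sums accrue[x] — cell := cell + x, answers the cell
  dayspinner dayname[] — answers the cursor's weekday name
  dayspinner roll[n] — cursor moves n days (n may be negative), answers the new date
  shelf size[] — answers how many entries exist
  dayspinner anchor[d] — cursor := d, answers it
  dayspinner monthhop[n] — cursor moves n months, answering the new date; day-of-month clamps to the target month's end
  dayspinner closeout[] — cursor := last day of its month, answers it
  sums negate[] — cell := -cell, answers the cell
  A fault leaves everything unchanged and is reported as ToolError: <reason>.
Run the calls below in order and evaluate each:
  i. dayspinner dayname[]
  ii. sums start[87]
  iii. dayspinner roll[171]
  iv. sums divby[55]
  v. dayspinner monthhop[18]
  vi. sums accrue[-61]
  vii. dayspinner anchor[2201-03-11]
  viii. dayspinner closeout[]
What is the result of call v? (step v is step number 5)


I try dayspinner dayname, giving Tuesday.
Using sums start with x→87, → 87.
Now I run dayspinner roll with n→171, and observe 1967-04-14.
I invoke sums divby with x→55, → 87/55.
I invoke dayspinner monthhop with n→18, yielding 1968-10-14.
I run sums accrue with x→-61, → -3268/55.
Using dayspinner anchor with d→2201-03-11: 2201-03-11.
I run dayspinner closeout: 2201-03-31.

Answer: 1968-10-14


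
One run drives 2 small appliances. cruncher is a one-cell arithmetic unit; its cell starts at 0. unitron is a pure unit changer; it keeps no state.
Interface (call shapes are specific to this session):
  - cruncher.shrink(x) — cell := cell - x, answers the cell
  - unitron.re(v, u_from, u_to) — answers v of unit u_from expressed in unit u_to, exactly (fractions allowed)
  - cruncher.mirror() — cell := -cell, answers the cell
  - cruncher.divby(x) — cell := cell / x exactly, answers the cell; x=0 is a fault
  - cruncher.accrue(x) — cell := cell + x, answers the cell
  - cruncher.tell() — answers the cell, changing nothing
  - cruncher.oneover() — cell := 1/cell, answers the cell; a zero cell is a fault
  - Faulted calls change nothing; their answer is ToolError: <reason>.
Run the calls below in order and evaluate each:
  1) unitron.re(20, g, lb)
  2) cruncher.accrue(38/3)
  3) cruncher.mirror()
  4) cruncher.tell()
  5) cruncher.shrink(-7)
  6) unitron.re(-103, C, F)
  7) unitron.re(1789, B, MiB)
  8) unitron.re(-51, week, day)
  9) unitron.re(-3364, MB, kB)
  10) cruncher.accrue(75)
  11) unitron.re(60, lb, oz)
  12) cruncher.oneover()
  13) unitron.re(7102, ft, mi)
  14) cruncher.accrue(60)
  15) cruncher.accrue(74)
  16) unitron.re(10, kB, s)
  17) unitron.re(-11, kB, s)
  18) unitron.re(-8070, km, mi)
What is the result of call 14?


;; 1. unitron.re(20, g, lb) -> 2000000/45359237
;; 2. cruncher.accrue(38/3) -> 38/3
;; 3. cruncher.mirror() -> -38/3
;; 4. cruncher.tell() -> -38/3
;; 5. cruncher.shrink(-7) -> -17/3
;; 6. unitron.re(-103, C, F) -> -767/5
;; 7. unitron.re(1789, B, MiB) -> 1789/1048576
;; 8. unitron.re(-51, week, day) -> -357
;; 9. unitron.re(-3364, MB, kB) -> -3364000
;; 10. cruncher.accrue(75) -> 208/3
;; 11. unitron.re(60, lb, oz) -> 960
;; 12. cruncher.oneover() -> 3/208
;; 13. unitron.re(7102, ft, mi) -> 3551/2640
;; 14. cruncher.accrue(60) -> 12483/208
;; 15. cruncher.accrue(74) -> 27875/208
;; 16. unitron.re(10, kB, s) -> ToolError: incompatible units
;; 17. unitron.re(-11, kB, s) -> ToolError: incompatible units
;; 18. unitron.re(-8070, km, mi) -> -21015625/4191

Answer: 12483/208


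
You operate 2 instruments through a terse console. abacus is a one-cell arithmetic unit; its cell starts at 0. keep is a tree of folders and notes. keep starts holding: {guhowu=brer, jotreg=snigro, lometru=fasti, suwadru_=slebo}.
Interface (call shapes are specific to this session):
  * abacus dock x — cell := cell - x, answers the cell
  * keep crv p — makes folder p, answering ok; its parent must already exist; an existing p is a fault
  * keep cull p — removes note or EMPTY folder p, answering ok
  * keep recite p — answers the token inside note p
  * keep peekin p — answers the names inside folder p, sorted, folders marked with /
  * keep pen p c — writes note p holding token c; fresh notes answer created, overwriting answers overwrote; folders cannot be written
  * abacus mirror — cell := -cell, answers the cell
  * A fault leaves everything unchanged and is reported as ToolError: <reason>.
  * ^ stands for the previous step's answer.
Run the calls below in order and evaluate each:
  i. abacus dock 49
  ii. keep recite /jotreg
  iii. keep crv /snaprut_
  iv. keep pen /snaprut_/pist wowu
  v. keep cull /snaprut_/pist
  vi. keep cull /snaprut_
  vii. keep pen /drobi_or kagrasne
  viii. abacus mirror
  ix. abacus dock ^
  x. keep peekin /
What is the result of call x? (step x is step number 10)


Answer: [drobi_or, guhowu, jotreg, lometru, suwadru_]

Derivation:
! 1. abacus dock(x='49') == -49
! 2. keep recite(p='/jotreg') == snigro
! 3. keep crv(p='/snaprut_') == ok
! 4. keep pen(p='/snaprut_/pist', c='wowu') == created
! 5. keep cull(p='/snaprut_/pist') == ok
! 6. keep cull(p='/snaprut_') == ok
! 7. keep pen(p='/drobi_or', c='kagrasne') == created
! 8. abacus mirror() == 49
! 9. abacus dock(x='^') == 0
! 10. keep peekin(p='/') == [drobi_or, guhowu, jotreg, lometru, suwadru_]


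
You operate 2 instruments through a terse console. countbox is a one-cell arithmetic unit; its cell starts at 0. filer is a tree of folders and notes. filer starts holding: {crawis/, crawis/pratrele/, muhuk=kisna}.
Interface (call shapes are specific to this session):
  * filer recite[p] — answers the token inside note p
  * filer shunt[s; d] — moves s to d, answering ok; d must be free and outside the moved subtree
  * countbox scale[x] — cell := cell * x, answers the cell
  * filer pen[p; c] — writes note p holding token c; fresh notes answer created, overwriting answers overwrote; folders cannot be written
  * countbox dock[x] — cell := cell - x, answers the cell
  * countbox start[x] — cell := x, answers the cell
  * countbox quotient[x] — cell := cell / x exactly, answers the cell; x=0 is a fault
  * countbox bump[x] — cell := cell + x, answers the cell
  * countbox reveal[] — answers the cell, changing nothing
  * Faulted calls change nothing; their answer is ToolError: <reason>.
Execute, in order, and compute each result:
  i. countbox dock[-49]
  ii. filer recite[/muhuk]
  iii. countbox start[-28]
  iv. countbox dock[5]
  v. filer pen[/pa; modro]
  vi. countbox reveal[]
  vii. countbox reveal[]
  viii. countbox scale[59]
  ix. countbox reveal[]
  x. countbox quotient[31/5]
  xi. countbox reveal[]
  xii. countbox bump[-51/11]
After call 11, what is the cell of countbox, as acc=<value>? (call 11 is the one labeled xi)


Answer: acc=-9735/31

Derivation:
·→ countbox dock(x=-49)
·← 49
·→ filer recite(p=/muhuk)
·← kisna
·→ countbox start(x=-28)
·← -28
·→ countbox dock(x=5)
·← -33
·→ filer pen(p=/pa, c=modro)
·← created
·→ countbox reveal()
·← -33
·→ countbox reveal()
·← -33
·→ countbox scale(x=59)
·← -1947
·→ countbox reveal()
·← -1947
·→ countbox quotient(x=31/5)
·← -9735/31
·→ countbox reveal()
·← -9735/31
·→ countbox bump(x=-51/11)
·← -108666/341


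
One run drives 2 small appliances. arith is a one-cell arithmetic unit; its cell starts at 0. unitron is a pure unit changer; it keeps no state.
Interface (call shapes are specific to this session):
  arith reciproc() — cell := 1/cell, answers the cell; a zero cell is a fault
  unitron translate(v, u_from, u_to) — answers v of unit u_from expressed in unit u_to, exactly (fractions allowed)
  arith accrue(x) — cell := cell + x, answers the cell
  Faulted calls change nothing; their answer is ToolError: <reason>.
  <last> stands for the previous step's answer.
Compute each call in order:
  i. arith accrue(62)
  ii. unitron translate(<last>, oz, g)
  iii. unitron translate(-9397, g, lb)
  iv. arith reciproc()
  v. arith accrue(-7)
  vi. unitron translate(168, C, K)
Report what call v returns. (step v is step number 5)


→ arith accrue(x: 62)
← 62
→ unitron translate(v: <last>, u_from: oz, u_to: g)
← 1406136347/800000
→ unitron translate(v: -9397, u_from: g, u_to: lb)
← -939700000/45359237
→ arith reciproc()
← 1/62
→ arith accrue(x: -7)
← -433/62
→ unitron translate(v: 168, u_from: C, u_to: K)
← 8823/20

Answer: -433/62


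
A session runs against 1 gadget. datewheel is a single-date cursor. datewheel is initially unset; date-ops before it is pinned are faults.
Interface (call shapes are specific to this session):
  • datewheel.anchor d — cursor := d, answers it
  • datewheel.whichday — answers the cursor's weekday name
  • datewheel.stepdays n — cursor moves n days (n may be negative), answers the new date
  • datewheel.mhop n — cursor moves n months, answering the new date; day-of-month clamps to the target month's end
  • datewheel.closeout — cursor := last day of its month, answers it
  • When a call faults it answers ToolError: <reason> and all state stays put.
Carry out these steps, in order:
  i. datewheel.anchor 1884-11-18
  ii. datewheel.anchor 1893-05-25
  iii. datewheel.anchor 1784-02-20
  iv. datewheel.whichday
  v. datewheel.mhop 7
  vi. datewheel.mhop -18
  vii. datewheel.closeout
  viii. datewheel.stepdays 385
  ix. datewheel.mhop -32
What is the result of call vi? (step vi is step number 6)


CALL datewheel.anchor[1884-11-18]
RET  1884-11-18
CALL datewheel.anchor[1893-05-25]
RET  1893-05-25
CALL datewheel.anchor[1784-02-20]
RET  1784-02-20
CALL datewheel.whichday[]
RET  Friday
CALL datewheel.mhop[7]
RET  1784-09-20
CALL datewheel.mhop[-18]
RET  1783-03-20
CALL datewheel.closeout[]
RET  1783-03-31
CALL datewheel.stepdays[385]
RET  1784-04-19
CALL datewheel.mhop[-32]
RET  1781-08-19

Answer: 1783-03-20


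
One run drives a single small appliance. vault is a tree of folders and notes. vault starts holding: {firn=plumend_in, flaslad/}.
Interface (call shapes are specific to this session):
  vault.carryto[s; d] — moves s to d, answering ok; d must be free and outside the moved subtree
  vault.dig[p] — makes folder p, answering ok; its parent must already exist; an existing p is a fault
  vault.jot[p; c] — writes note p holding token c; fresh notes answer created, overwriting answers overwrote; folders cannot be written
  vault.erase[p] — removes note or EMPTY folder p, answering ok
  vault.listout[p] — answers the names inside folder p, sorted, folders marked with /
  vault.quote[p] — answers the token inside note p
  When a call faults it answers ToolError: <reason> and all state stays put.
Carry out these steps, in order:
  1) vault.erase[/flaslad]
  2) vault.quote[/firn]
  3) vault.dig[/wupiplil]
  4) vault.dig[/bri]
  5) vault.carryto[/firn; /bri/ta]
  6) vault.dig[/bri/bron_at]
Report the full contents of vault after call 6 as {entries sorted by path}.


I try vault.erase using p: /flaslad, — result: ok.
Calling vault.quote using p: /firn, and get plumend_in.
I call vault.dig using p: /wupiplil, which returns ok.
I call vault.dig using p: /bri: ok.
Then vault.carryto using s: /firn, d: /bri/ta, — result: ok.
I call vault.dig using p: /bri/bron_at, — result: ok.

Answer: {bri/, bri/bron_at/, bri/ta=plumend_in, wupiplil/}


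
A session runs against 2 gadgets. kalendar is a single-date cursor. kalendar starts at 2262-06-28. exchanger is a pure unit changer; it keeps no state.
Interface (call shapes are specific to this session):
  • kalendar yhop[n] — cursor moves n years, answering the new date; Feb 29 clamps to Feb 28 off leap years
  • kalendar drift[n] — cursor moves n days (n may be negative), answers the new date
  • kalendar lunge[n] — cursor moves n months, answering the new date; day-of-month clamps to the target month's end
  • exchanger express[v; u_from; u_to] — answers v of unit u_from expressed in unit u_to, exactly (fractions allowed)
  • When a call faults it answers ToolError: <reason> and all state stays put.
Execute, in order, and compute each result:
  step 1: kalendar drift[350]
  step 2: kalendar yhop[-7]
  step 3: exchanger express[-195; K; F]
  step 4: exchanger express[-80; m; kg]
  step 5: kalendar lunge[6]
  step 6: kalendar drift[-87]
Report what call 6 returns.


~$ kalendar drift n→350
:: 2263-06-13
~$ kalendar yhop n→-7
:: 2256-06-13
~$ exchanger express v→-195 u_from→K u_to→F
:: -81067/100
~$ exchanger express v→-80 u_from→m u_to→kg
:: ToolError: incompatible units
~$ kalendar lunge n→6
:: 2256-12-13
~$ kalendar drift n→-87
:: 2256-09-17

Answer: 2256-09-17


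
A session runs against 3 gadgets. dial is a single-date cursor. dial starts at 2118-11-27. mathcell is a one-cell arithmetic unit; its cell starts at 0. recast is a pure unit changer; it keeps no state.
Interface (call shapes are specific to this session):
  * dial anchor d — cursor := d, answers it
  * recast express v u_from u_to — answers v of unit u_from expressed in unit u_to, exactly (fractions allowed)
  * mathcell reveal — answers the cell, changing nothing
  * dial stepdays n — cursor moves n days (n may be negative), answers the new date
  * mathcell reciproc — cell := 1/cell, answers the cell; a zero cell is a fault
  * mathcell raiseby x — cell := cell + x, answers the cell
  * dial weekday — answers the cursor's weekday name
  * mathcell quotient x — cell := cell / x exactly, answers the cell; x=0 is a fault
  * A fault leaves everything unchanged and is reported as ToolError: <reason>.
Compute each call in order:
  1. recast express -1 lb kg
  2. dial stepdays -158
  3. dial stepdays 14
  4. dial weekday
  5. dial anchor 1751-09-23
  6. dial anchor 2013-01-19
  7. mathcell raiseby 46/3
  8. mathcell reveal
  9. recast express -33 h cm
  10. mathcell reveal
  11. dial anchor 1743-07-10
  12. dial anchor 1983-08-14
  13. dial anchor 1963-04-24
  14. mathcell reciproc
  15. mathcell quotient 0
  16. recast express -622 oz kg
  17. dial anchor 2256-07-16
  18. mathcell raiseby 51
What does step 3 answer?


Answer: 2118-07-06

Derivation:
[in] recast express v=-1 u_from=lb u_to=kg
:: -45359237/100000000
[in] dial stepdays n=-158
:: 2118-06-22
[in] dial stepdays n=14
:: 2118-07-06
[in] dial weekday
:: Wednesday
[in] dial anchor d=1751-09-23
:: 1751-09-23
[in] dial anchor d=2013-01-19
:: 2013-01-19
[in] mathcell raiseby x=46/3
:: 46/3
[in] mathcell reveal
:: 46/3
[in] recast express v=-33 u_from=h u_to=cm
:: ToolError: incompatible units
[in] mathcell reveal
:: 46/3
[in] dial anchor d=1743-07-10
:: 1743-07-10
[in] dial anchor d=1983-08-14
:: 1983-08-14
[in] dial anchor d=1963-04-24
:: 1963-04-24
[in] mathcell reciproc
:: 3/46
[in] mathcell quotient x=0
:: ToolError: division by zero
[in] recast express v=-622 u_from=oz u_to=kg
:: -14106722707/800000000
[in] dial anchor d=2256-07-16
:: 2256-07-16
[in] mathcell raiseby x=51
:: 2349/46
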